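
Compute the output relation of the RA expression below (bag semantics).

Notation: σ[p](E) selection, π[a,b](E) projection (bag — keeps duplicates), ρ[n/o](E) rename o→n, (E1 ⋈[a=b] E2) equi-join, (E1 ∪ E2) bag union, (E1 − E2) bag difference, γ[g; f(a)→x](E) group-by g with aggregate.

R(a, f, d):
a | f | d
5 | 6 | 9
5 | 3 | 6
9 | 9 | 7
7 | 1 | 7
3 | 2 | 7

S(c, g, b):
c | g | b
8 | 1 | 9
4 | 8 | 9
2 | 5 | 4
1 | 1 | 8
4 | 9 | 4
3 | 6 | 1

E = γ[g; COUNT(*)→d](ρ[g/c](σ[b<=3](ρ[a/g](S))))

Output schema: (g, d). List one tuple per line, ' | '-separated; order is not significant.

Row counts bottom-up:
  S → 6
  ρ[a/g](S) → 6
  σ[b<=3](ρ[a/g](S)) → 1
  ρ[g/c](σ[b<=3](ρ[a/g](S))) → 1
  γ[g; COUNT(*)→d](ρ[g/c](σ[b<=3](ρ[a/g](S)))) → 1

== RESULT ==
g | d
3 | 1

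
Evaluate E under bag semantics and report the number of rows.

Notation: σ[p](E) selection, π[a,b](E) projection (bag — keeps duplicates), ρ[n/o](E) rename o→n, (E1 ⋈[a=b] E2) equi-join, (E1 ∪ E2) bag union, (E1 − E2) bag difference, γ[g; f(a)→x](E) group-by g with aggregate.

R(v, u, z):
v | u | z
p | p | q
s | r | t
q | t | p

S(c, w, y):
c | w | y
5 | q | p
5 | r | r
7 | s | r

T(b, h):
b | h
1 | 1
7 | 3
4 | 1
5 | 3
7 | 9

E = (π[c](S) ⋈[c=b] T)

Subexpression sizes:
  S → 3
  π[c](S) → 3
  T → 5
  (π[c](S) ⋈[c=b] T) → 4

|E| = 4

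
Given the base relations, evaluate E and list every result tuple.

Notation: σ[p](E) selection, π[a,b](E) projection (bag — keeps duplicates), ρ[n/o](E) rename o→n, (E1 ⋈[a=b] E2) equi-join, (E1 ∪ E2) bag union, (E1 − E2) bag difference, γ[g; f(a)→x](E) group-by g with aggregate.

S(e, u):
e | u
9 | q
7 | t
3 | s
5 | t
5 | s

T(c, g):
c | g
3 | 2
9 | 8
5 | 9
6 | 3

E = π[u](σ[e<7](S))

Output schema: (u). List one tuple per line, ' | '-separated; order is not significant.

Subexpression sizes:
  S → 5
  σ[e<7](S) → 3
  π[u](σ[e<7](S)) → 3

== RESULT ==
u
s
s
t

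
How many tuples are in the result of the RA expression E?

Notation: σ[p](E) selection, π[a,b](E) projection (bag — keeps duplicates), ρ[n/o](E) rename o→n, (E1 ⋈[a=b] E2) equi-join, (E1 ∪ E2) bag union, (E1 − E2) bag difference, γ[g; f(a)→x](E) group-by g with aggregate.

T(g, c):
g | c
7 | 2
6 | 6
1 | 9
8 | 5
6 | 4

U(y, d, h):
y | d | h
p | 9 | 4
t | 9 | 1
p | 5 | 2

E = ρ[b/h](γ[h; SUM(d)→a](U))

Subexpression sizes:
  U → 3
  γ[h; SUM(d)→a](U) → 3
  ρ[b/h](γ[h; SUM(d)→a](U)) → 3

|E| = 3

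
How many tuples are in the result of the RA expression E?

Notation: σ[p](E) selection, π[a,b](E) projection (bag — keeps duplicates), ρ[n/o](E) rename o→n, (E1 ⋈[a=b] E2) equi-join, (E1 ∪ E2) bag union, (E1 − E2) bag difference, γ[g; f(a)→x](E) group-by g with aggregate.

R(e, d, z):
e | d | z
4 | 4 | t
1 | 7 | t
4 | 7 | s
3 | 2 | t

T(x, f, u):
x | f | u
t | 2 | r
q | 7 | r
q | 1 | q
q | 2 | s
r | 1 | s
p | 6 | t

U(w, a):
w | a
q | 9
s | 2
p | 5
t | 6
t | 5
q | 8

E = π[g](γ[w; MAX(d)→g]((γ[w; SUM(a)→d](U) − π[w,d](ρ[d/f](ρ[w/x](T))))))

Subexpression sizes:
  U → 6
  γ[w; SUM(a)→d](U) → 4
  T → 6
  ρ[w/x](T) → 6
  ρ[d/f](ρ[w/x](T)) → 6
  π[w,d](ρ[d/f](ρ[w/x](T))) → 6
  (γ[w; SUM(a)→d](U) − π[w,d](ρ[d/f](ρ[w/x](T)))) → 4
  γ[w; MAX(d)→g]((γ[w; SUM(a)→d](U) − π[w,d](ρ[d/f](ρ[w/x](T))))) → 4
  π[g](γ[w; MAX(d)→g]((γ[w; SUM(a)→d](U) − π[w,d](ρ[d/f](ρ[w/x](T)))))) → 4

|E| = 4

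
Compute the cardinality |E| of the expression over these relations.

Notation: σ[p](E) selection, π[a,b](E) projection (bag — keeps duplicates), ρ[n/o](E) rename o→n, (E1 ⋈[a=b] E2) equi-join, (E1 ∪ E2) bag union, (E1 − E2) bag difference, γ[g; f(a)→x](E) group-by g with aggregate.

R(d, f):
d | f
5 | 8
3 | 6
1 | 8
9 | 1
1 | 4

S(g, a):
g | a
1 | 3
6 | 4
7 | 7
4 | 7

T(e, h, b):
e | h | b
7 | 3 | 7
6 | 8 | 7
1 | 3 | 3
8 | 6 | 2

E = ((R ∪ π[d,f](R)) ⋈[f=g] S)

Subexpression sizes:
  R → 5
  R → 5
  π[d,f](R) → 5
  (R ∪ π[d,f](R)) → 10
  S → 4
  ((R ∪ π[d,f](R)) ⋈[f=g] S) → 6

|E| = 6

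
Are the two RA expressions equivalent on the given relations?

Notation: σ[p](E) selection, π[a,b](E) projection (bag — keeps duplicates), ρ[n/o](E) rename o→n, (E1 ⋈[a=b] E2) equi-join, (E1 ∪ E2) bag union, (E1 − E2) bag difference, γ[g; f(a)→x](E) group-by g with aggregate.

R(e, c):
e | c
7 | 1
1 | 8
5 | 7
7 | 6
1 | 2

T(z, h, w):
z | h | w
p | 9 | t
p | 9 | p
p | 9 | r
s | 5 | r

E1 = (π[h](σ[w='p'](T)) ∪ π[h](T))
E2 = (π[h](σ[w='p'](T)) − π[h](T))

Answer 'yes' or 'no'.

E1 subexpression sizes:
  T → 4
  σ[w='p'](T) → 1
  π[h](σ[w='p'](T)) → 1
  T → 4
  π[h](T) → 4
  (π[h](σ[w='p'](T)) ∪ π[h](T)) → 5
E2 subexpression sizes:
  T → 4
  σ[w='p'](T) → 1
  π[h](σ[w='p'](T)) → 1
  T → 4
  π[h](T) → 4
  (π[h](σ[w='p'](T)) − π[h](T)) → 0

E1 result:
h
5
9
9
9
9
E2 result:
h
(0 rows)
Witness: (9,) appears 4× in E1 but 0× in E2.

no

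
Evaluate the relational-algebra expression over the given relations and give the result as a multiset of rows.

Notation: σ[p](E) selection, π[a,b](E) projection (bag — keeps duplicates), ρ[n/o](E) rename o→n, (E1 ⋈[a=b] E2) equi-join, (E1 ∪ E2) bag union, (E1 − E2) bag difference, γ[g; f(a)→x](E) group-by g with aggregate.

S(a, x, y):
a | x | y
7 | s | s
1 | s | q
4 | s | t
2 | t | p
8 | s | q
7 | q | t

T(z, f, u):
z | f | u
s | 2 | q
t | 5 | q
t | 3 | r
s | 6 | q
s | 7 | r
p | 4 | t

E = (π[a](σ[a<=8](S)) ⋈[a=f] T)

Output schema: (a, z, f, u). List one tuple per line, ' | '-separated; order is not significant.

Per-node cardinality:
  S → 6
  σ[a<=8](S) → 6
  π[a](σ[a<=8](S)) → 6
  T → 6
  (π[a](σ[a<=8](S)) ⋈[a=f] T) → 4

== RESULT ==
a | z | f | u
2 | s | 2 | q
4 | p | 4 | t
7 | s | 7 | r
7 | s | 7 | r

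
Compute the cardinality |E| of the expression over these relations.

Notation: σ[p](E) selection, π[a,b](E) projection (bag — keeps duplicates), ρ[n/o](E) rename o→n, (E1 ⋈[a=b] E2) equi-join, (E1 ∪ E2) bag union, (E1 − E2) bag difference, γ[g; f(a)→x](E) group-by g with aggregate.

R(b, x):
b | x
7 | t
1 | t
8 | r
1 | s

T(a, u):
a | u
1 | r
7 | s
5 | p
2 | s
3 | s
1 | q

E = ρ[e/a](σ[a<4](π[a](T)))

Row counts bottom-up:
  T → 6
  π[a](T) → 6
  σ[a<4](π[a](T)) → 4
  ρ[e/a](σ[a<4](π[a](T))) → 4

|E| = 4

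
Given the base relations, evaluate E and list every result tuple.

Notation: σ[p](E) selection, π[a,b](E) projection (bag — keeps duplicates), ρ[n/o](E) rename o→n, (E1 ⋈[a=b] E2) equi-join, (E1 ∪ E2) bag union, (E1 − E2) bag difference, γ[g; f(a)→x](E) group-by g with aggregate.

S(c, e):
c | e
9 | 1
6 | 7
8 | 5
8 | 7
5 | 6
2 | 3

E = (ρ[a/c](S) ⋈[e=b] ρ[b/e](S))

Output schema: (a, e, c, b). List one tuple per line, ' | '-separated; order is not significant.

Stepwise |·|:
  S → 6
  ρ[a/c](S) → 6
  S → 6
  ρ[b/e](S) → 6
  (ρ[a/c](S) ⋈[e=b] ρ[b/e](S)) → 8

== RESULT ==
a | e | c | b
2 | 3 | 2 | 3
5 | 6 | 5 | 6
6 | 7 | 6 | 7
6 | 7 | 8 | 7
8 | 5 | 8 | 5
8 | 7 | 6 | 7
8 | 7 | 8 | 7
9 | 1 | 9 | 1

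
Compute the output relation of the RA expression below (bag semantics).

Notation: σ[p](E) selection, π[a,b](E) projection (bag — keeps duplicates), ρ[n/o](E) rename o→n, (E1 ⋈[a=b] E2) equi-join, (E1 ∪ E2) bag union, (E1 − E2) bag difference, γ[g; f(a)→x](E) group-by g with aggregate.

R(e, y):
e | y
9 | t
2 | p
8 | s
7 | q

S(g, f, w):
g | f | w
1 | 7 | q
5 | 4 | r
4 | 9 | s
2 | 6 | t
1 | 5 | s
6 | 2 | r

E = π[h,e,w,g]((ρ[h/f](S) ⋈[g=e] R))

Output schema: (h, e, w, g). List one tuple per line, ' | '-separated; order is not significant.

Subexpression sizes:
  S → 6
  ρ[h/f](S) → 6
  R → 4
  (ρ[h/f](S) ⋈[g=e] R) → 1
  π[h,e,w,g]((ρ[h/f](S) ⋈[g=e] R)) → 1

== RESULT ==
h | e | w | g
6 | 2 | t | 2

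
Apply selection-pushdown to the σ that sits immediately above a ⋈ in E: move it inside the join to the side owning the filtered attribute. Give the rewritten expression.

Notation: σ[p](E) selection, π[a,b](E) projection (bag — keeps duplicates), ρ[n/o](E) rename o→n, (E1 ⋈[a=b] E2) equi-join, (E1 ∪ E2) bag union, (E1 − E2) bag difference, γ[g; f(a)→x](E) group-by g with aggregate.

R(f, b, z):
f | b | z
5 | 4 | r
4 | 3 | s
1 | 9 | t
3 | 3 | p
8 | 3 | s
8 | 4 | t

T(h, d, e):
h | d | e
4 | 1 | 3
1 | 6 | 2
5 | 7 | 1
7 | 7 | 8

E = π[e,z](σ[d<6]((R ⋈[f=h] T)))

σ filters on d, owned by the right side.
E' = π[e,z]((R ⋈[f=h] σ[d<6](T)))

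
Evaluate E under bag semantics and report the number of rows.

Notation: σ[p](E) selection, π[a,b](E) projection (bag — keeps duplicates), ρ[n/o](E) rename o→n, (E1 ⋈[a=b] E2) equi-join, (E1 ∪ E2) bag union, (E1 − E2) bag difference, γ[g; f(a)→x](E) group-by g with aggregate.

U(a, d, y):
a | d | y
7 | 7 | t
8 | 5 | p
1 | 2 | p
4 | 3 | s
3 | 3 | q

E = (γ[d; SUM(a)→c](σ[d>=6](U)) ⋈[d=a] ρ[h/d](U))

Row counts bottom-up:
  U → 5
  σ[d>=6](U) → 1
  γ[d; SUM(a)→c](σ[d>=6](U)) → 1
  U → 5
  ρ[h/d](U) → 5
  (γ[d; SUM(a)→c](σ[d>=6](U)) ⋈[d=a] ρ[h/d](U)) → 1

|E| = 1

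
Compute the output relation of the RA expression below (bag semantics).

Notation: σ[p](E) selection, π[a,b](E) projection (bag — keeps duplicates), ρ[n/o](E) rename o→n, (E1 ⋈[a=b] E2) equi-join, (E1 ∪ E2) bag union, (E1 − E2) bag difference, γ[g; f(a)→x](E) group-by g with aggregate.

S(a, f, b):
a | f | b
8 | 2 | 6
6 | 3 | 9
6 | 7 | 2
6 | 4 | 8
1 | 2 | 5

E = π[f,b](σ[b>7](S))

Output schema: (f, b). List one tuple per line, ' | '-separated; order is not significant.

Row counts bottom-up:
  S → 5
  σ[b>7](S) → 2
  π[f,b](σ[b>7](S)) → 2

== RESULT ==
f | b
3 | 9
4 | 8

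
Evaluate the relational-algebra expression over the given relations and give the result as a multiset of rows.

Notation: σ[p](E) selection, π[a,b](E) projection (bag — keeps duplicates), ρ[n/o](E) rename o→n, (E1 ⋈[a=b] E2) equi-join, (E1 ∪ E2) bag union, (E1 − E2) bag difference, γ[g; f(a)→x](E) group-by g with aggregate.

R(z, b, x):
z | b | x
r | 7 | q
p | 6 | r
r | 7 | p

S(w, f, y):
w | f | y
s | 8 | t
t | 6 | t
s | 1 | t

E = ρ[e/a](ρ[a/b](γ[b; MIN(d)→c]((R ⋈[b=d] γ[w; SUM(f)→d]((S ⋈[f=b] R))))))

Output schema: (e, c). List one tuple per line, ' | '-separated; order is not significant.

Subexpression sizes:
  R → 3
  S → 3
  R → 3
  (S ⋈[f=b] R) → 1
  γ[w; SUM(f)→d]((S ⋈[f=b] R)) → 1
  (R ⋈[b=d] γ[w; SUM(f)→d]((S ⋈[f=b] R))) → 1
  γ[b; MIN(d)→c]((R ⋈[b=d] γ[w; SUM(f)→d]((S ⋈[f=b] R)))) → 1
  ρ[a/b](γ[b; MIN(d)→c]((R ⋈[b=d] γ[w; SUM(f)→d]((S ⋈[f=b] R))))) → 1
  ρ[e/a](ρ[a/b](γ[b; MIN(d)→c]((R ⋈[b=d] γ[w; SUM(f)→d]((S ⋈[f=b] R)))))) → 1

== RESULT ==
e | c
6 | 6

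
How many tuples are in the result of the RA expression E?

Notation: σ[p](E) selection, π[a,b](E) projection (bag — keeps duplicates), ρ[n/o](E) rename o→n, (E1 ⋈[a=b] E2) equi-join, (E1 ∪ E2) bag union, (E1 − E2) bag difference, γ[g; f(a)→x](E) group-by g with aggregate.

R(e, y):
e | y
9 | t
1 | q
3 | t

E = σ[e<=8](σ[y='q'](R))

Subexpression sizes:
  R → 3
  σ[y='q'](R) → 1
  σ[e<=8](σ[y='q'](R)) → 1

|E| = 1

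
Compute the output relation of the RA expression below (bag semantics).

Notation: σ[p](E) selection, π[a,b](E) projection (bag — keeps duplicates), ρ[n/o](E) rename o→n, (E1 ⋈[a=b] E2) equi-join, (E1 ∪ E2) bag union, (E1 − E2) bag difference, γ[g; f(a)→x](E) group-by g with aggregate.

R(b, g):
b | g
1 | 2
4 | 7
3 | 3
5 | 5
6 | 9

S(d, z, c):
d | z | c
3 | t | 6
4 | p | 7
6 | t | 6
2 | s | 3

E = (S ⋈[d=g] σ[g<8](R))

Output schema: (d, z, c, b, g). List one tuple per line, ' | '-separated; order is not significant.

Stepwise |·|:
  S → 4
  R → 5
  σ[g<8](R) → 4
  (S ⋈[d=g] σ[g<8](R)) → 2

== RESULT ==
d | z | c | b | g
2 | s | 3 | 1 | 2
3 | t | 6 | 3 | 3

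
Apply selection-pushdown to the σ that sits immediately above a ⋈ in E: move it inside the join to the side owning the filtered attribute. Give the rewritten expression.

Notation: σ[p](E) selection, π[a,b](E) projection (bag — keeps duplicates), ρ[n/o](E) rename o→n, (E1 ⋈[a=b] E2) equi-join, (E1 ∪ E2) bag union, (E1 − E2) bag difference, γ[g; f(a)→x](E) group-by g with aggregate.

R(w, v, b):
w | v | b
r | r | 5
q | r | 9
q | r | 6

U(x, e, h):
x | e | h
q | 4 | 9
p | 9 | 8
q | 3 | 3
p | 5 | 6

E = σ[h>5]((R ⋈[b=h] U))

σ filters on h, owned by the right side.
E' = (R ⋈[b=h] σ[h>5](U))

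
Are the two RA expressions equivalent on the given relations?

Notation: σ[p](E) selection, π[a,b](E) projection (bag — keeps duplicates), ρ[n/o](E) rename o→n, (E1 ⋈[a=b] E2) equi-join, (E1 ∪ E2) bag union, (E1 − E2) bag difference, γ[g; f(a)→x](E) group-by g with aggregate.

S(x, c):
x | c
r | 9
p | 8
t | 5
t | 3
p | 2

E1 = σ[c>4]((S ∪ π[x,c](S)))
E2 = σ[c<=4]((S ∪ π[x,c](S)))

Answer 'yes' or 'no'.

E1 per-node cardinality:
  S → 5
  S → 5
  π[x,c](S) → 5
  (S ∪ π[x,c](S)) → 10
  σ[c>4]((S ∪ π[x,c](S))) → 6
E2 per-node cardinality:
  S → 5
  S → 5
  π[x,c](S) → 5
  (S ∪ π[x,c](S)) → 10
  σ[c<=4]((S ∪ π[x,c](S))) → 4

E1 result:
x | c
p | 8
p | 8
r | 9
r | 9
t | 5
t | 5
E2 result:
x | c
p | 2
p | 2
t | 3
t | 3
Witness: ('t', 3) appears 0× in E1 but 2× in E2.

no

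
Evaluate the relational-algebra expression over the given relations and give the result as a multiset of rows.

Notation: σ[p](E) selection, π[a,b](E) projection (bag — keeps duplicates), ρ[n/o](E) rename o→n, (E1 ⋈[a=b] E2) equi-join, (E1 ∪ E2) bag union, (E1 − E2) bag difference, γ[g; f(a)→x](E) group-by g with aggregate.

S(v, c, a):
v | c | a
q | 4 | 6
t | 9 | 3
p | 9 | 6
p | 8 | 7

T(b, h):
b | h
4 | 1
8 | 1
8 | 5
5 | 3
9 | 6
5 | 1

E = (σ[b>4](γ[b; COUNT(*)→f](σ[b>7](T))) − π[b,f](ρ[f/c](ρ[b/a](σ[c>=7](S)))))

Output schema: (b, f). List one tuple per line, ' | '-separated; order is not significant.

Row counts bottom-up:
  T → 6
  σ[b>7](T) → 3
  γ[b; COUNT(*)→f](σ[b>7](T)) → 2
  σ[b>4](γ[b; COUNT(*)→f](σ[b>7](T))) → 2
  S → 4
  σ[c>=7](S) → 3
  ρ[b/a](σ[c>=7](S)) → 3
  ρ[f/c](ρ[b/a](σ[c>=7](S))) → 3
  π[b,f](ρ[f/c](ρ[b/a](σ[c>=7](S)))) → 3
  (σ[b>4](γ[b; COUNT(*)→f](σ[b>7](T))) − π[b,f](ρ[f/c](ρ[b/a](σ[c>=7](S))))) → 2

== RESULT ==
b | f
8 | 2
9 | 1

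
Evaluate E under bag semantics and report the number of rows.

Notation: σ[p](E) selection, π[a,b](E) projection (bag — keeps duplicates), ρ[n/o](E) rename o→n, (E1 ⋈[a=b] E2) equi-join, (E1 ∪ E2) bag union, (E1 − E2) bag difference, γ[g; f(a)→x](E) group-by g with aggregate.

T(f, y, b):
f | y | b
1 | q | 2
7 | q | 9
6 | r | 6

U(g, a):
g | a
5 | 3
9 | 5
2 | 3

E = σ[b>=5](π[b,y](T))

Stepwise |·|:
  T → 3
  π[b,y](T) → 3
  σ[b>=5](π[b,y](T)) → 2

|E| = 2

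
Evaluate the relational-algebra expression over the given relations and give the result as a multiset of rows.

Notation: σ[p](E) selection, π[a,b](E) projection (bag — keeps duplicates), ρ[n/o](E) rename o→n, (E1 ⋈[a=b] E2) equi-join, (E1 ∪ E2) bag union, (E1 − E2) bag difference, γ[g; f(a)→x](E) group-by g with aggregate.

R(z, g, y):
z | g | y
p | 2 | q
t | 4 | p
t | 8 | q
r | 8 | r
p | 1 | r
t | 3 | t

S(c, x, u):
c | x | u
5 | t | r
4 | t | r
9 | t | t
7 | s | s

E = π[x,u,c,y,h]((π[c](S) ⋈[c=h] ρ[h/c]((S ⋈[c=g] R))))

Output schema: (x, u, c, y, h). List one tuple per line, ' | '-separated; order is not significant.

Subexpression sizes:
  S → 4
  π[c](S) → 4
  S → 4
  R → 6
  (S ⋈[c=g] R) → 1
  ρ[h/c]((S ⋈[c=g] R)) → 1
  (π[c](S) ⋈[c=h] ρ[h/c]((S ⋈[c=g] R))) → 1
  π[x,u,c,y,h]((π[c](S) ⋈[c=h] ρ[h/c]((S ⋈[c=g] R)))) → 1

== RESULT ==
x | u | c | y | h
t | r | 4 | p | 4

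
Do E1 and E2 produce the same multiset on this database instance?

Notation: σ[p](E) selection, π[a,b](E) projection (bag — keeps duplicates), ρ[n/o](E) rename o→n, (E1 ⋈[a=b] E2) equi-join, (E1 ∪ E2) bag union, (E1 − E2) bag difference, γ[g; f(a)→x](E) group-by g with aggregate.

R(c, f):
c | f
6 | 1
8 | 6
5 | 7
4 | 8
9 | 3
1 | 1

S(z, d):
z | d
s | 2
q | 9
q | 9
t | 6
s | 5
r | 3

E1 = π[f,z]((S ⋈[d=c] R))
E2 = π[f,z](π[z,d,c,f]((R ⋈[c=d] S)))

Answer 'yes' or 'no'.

E1 row counts bottom-up:
  S → 6
  R → 6
  (S ⋈[d=c] R) → 4
  π[f,z]((S ⋈[d=c] R)) → 4
E2 row counts bottom-up:
  R → 6
  S → 6
  (R ⋈[c=d] S) → 4
  π[z,d,c,f]((R ⋈[c=d] S)) → 4
  π[f,z](π[z,d,c,f]((R ⋈[c=d] S))) → 4

E1 and E2 produce the same multiset:
f | z
1 | t
3 | q
3 | q
7 | s

yes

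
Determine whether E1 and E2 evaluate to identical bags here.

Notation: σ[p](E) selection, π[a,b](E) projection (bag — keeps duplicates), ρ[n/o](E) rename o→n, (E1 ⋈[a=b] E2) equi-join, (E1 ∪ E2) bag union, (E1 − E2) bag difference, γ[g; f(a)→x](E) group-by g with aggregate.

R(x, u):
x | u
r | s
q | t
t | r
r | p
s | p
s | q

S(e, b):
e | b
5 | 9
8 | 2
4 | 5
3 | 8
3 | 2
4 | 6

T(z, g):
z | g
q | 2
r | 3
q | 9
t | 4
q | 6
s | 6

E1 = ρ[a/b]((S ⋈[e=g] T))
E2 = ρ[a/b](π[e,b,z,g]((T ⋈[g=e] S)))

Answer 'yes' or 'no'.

E1 row counts bottom-up:
  S → 6
  T → 6
  (S ⋈[e=g] T) → 4
  ρ[a/b]((S ⋈[e=g] T)) → 4
E2 row counts bottom-up:
  T → 6
  S → 6
  (T ⋈[g=e] S) → 4
  π[e,b,z,g]((T ⋈[g=e] S)) → 4
  ρ[a/b](π[e,b,z,g]((T ⋈[g=e] S))) → 4

E1 and E2 produce the same multiset:
e | a | z | g
3 | 2 | r | 3
3 | 8 | r | 3
4 | 5 | t | 4
4 | 6 | t | 4

yes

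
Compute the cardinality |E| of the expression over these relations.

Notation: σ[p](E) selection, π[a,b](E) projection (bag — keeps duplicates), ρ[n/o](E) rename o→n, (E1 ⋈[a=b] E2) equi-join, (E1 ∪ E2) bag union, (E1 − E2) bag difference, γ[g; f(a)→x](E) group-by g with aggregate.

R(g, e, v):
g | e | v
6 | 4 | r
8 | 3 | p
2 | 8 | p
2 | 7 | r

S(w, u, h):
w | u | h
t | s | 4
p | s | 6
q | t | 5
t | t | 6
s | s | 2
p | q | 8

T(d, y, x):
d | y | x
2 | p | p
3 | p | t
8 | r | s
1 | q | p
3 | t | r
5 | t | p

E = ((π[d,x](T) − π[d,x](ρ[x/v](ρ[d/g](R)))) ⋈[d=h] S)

Subexpression sizes:
  T → 6
  π[d,x](T) → 6
  R → 4
  ρ[d/g](R) → 4
  ρ[x/v](ρ[d/g](R)) → 4
  π[d,x](ρ[x/v](ρ[d/g](R))) → 4
  (π[d,x](T) − π[d,x](ρ[x/v](ρ[d/g](R)))) → 5
  S → 6
  ((π[d,x](T) − π[d,x](ρ[x/v](ρ[d/g](R)))) ⋈[d=h] S) → 2

|E| = 2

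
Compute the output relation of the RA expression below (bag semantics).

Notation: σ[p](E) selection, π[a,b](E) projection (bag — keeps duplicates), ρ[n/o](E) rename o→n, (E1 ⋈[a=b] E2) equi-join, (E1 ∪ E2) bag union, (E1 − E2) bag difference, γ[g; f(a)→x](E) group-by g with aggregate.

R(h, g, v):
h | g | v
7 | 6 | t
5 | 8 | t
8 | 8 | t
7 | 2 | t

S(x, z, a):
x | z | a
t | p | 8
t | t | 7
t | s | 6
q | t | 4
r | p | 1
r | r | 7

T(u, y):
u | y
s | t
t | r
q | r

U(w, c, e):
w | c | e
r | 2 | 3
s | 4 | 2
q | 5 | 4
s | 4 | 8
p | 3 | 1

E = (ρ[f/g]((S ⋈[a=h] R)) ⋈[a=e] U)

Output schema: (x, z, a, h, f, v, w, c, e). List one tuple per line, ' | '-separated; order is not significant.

Per-node cardinality:
  S → 6
  R → 4
  (S ⋈[a=h] R) → 5
  ρ[f/g]((S ⋈[a=h] R)) → 5
  U → 5
  (ρ[f/g]((S ⋈[a=h] R)) ⋈[a=e] U) → 1

== RESULT ==
x | z | a | h | f | v | w | c | e
t | p | 8 | 8 | 8 | t | s | 4 | 8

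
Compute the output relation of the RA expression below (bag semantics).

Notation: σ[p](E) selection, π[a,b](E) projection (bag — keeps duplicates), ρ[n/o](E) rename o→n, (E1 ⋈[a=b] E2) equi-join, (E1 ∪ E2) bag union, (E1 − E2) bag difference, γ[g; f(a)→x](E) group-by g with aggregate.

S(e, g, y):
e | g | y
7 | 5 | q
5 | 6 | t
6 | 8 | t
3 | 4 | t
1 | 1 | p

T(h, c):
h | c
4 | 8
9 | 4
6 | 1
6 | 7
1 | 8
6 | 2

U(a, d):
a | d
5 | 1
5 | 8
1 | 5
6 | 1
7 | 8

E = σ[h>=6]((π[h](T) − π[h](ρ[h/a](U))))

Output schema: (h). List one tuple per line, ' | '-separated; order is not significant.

Subexpression sizes:
  T → 6
  π[h](T) → 6
  U → 5
  ρ[h/a](U) → 5
  π[h](ρ[h/a](U)) → 5
  (π[h](T) − π[h](ρ[h/a](U))) → 4
  σ[h>=6]((π[h](T) − π[h](ρ[h/a](U)))) → 3

== RESULT ==
h
6
6
9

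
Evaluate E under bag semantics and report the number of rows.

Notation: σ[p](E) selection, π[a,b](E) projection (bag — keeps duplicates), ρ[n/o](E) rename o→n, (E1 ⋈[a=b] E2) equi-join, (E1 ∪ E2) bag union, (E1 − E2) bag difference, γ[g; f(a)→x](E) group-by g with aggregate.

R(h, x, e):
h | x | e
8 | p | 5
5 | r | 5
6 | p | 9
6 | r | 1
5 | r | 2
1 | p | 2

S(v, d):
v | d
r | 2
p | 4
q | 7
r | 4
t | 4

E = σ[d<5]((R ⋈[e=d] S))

Stepwise |·|:
  R → 6
  S → 5
  (R ⋈[e=d] S) → 2
  σ[d<5]((R ⋈[e=d] S)) → 2

|E| = 2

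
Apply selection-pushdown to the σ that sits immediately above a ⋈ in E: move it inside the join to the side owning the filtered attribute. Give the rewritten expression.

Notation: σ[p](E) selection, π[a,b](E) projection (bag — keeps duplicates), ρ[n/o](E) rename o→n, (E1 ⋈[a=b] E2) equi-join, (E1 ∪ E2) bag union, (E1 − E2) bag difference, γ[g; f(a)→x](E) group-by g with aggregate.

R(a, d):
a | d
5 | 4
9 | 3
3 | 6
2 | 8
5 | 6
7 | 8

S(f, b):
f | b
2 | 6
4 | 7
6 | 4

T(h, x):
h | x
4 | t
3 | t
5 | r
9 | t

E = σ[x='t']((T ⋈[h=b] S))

σ filters on x, owned by the left side.
E' = (σ[x='t'](T) ⋈[h=b] S)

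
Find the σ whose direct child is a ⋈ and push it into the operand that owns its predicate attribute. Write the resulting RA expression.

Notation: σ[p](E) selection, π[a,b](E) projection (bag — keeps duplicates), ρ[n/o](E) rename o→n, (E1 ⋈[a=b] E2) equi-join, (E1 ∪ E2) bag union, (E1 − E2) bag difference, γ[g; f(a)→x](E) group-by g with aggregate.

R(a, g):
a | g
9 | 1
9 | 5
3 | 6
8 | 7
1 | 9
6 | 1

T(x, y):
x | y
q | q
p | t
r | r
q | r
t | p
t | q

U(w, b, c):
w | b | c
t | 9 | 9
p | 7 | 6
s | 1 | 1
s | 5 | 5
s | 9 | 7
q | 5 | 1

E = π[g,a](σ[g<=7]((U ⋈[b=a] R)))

σ filters on g, owned by the right side.
E' = π[g,a]((U ⋈[b=a] σ[g<=7](R)))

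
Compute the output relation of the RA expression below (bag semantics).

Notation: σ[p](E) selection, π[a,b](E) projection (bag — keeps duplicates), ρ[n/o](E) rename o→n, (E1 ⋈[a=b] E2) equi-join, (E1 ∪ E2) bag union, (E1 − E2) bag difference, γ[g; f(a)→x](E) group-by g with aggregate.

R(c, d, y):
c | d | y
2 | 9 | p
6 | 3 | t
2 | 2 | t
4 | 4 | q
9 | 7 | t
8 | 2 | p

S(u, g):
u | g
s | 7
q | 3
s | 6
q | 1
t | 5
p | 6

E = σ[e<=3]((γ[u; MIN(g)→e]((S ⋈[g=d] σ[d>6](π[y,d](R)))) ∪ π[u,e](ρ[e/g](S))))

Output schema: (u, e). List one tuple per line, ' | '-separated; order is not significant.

Row counts bottom-up:
  S → 6
  R → 6
  π[y,d](R) → 6
  σ[d>6](π[y,d](R)) → 2
  (S ⋈[g=d] σ[d>6](π[y,d](R))) → 1
  γ[u; MIN(g)→e]((S ⋈[g=d] σ[d>6](π[y,d](R)))) → 1
  S → 6
  ρ[e/g](S) → 6
  π[u,e](ρ[e/g](S)) → 6
  (γ[u; MIN(g)→e]((S ⋈[g=d] σ[d>6](π[y,d](R)))) ∪ π[u,e](ρ[e/g](S))) → 7
  σ[e<=3]((γ[u; MIN(g)→e]((S ⋈[g=d] σ[d>6](π[y,d](R)))) ∪ π[u,e](ρ[e/g](S)))) → 2

== RESULT ==
u | e
q | 1
q | 3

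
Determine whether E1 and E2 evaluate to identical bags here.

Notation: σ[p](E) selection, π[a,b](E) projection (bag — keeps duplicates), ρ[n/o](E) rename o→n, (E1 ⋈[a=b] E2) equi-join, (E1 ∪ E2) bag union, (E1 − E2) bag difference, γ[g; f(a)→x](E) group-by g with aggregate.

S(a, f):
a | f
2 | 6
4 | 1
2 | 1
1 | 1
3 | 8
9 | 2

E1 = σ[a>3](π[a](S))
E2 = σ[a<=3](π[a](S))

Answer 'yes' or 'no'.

E1 row counts bottom-up:
  S → 6
  π[a](S) → 6
  σ[a>3](π[a](S)) → 2
E2 row counts bottom-up:
  S → 6
  π[a](S) → 6
  σ[a<=3](π[a](S)) → 4

E1 result:
a
4
9
E2 result:
a
1
2
2
3
Witness: (1,) appears 0× in E1 but 1× in E2.

no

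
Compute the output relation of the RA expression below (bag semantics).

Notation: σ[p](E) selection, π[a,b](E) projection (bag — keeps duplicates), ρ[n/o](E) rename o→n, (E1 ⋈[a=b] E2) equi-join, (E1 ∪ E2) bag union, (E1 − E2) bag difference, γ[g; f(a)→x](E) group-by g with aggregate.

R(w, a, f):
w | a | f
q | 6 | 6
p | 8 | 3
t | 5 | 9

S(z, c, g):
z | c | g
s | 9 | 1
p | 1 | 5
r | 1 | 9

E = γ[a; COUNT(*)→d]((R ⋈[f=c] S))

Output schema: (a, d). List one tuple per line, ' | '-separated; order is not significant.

Row counts bottom-up:
  R → 3
  S → 3
  (R ⋈[f=c] S) → 1
  γ[a; COUNT(*)→d]((R ⋈[f=c] S)) → 1

== RESULT ==
a | d
5 | 1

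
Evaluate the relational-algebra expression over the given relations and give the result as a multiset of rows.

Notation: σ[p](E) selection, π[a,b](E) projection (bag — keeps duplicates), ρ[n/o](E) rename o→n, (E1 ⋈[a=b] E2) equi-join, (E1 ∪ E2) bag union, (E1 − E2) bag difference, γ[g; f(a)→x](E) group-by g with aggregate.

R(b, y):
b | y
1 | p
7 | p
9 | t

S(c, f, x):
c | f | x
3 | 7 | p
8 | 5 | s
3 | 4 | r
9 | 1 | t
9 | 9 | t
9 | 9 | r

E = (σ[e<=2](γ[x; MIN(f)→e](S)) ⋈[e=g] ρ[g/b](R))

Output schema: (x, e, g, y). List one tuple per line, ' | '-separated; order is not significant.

Row counts bottom-up:
  S → 6
  γ[x; MIN(f)→e](S) → 4
  σ[e<=2](γ[x; MIN(f)→e](S)) → 1
  R → 3
  ρ[g/b](R) → 3
  (σ[e<=2](γ[x; MIN(f)→e](S)) ⋈[e=g] ρ[g/b](R)) → 1

== RESULT ==
x | e | g | y
t | 1 | 1 | p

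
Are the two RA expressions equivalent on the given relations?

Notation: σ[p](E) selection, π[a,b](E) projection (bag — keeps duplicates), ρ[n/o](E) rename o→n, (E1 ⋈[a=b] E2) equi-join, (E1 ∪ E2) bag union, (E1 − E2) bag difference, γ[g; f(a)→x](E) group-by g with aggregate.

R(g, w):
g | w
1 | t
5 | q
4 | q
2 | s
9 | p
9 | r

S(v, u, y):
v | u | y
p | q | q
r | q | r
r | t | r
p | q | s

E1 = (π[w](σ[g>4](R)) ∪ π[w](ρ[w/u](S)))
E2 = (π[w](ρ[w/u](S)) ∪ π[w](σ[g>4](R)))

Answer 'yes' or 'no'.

E1 per-node cardinality:
  R → 6
  σ[g>4](R) → 3
  π[w](σ[g>4](R)) → 3
  S → 4
  ρ[w/u](S) → 4
  π[w](ρ[w/u](S)) → 4
  (π[w](σ[g>4](R)) ∪ π[w](ρ[w/u](S))) → 7
E2 per-node cardinality:
  S → 4
  ρ[w/u](S) → 4
  π[w](ρ[w/u](S)) → 4
  R → 6
  σ[g>4](R) → 3
  π[w](σ[g>4](R)) → 3
  (π[w](ρ[w/u](S)) ∪ π[w](σ[g>4](R))) → 7

E1 and E2 produce the same multiset:
w
p
q
q
q
q
r
t

yes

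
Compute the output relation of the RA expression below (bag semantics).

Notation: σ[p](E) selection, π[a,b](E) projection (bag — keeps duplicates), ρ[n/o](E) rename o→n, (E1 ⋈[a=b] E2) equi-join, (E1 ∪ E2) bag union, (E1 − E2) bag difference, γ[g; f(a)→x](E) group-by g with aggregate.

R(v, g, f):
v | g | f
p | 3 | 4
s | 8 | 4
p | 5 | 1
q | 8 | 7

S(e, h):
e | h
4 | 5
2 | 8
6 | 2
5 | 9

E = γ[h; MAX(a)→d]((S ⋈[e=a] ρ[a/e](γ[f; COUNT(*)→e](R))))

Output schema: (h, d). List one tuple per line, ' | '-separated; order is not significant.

Stepwise |·|:
  S → 4
  R → 4
  γ[f; COUNT(*)→e](R) → 3
  ρ[a/e](γ[f; COUNT(*)→e](R)) → 3
  (S ⋈[e=a] ρ[a/e](γ[f; COUNT(*)→e](R))) → 1
  γ[h; MAX(a)→d]((S ⋈[e=a] ρ[a/e](γ[f; COUNT(*)→e](R)))) → 1

== RESULT ==
h | d
8 | 2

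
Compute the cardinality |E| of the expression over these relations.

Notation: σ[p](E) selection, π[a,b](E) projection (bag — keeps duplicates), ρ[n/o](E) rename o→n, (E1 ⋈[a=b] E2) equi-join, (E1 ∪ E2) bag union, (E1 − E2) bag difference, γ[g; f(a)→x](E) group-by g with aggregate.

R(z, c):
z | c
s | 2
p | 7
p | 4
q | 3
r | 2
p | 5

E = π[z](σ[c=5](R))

Subexpression sizes:
  R → 6
  σ[c=5](R) → 1
  π[z](σ[c=5](R)) → 1

|E| = 1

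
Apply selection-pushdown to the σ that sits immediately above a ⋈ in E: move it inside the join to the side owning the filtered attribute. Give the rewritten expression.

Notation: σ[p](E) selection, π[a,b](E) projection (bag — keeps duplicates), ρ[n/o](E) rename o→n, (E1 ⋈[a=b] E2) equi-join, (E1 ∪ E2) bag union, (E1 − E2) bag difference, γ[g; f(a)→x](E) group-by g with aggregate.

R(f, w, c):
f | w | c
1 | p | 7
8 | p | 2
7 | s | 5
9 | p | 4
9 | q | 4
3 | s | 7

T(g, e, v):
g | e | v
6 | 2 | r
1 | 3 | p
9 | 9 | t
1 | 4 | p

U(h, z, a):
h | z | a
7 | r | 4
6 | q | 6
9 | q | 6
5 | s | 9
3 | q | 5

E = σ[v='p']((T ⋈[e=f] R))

σ filters on v, owned by the left side.
E' = (σ[v='p'](T) ⋈[e=f] R)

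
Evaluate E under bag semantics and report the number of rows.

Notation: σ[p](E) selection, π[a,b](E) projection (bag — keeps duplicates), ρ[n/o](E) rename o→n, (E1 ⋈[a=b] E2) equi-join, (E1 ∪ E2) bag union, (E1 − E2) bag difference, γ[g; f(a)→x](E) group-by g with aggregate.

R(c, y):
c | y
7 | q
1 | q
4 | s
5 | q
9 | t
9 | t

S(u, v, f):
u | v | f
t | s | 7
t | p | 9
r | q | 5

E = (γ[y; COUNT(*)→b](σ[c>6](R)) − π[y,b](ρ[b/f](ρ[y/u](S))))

Row counts bottom-up:
  R → 6
  σ[c>6](R) → 3
  γ[y; COUNT(*)→b](σ[c>6](R)) → 2
  S → 3
  ρ[y/u](S) → 3
  ρ[b/f](ρ[y/u](S)) → 3
  π[y,b](ρ[b/f](ρ[y/u](S))) → 3
  (γ[y; COUNT(*)→b](σ[c>6](R)) − π[y,b](ρ[b/f](ρ[y/u](S)))) → 2

|E| = 2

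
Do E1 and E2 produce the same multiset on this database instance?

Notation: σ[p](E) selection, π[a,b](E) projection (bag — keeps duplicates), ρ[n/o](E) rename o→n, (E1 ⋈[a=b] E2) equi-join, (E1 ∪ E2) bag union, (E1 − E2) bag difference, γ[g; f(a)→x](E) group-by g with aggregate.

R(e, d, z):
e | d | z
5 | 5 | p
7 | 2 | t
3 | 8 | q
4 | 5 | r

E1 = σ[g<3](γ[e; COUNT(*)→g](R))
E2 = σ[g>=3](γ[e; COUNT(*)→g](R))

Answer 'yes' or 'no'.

E1 stepwise |·|:
  R → 4
  γ[e; COUNT(*)→g](R) → 4
  σ[g<3](γ[e; COUNT(*)→g](R)) → 4
E2 stepwise |·|:
  R → 4
  γ[e; COUNT(*)→g](R) → 4
  σ[g>=3](γ[e; COUNT(*)→g](R)) → 0

E1 result:
e | g
3 | 1
4 | 1
5 | 1
7 | 1
E2 result:
e | g
(0 rows)
Witness: (3, 1) appears 1× in E1 but 0× in E2.

no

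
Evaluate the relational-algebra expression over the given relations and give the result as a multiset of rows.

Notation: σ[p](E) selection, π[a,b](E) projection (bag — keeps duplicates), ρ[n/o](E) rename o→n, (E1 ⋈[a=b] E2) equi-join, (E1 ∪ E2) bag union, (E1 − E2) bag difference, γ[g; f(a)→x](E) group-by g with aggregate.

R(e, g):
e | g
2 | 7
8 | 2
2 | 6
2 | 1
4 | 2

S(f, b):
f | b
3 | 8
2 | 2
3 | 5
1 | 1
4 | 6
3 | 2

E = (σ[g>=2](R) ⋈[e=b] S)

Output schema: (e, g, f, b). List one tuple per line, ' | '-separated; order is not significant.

Per-node cardinality:
  R → 5
  σ[g>=2](R) → 4
  S → 6
  (σ[g>=2](R) ⋈[e=b] S) → 5

== RESULT ==
e | g | f | b
2 | 6 | 2 | 2
2 | 6 | 3 | 2
2 | 7 | 2 | 2
2 | 7 | 3 | 2
8 | 2 | 3 | 8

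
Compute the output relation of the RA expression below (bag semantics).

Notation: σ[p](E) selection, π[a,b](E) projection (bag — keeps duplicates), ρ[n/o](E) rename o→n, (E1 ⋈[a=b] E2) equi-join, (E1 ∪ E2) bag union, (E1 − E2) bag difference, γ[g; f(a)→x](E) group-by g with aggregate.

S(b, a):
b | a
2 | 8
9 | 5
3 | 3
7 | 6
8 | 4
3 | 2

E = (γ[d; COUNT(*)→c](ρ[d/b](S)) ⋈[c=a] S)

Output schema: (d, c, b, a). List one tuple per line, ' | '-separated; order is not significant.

Per-node cardinality:
  S → 6
  ρ[d/b](S) → 6
  γ[d; COUNT(*)→c](ρ[d/b](S)) → 5
  S → 6
  (γ[d; COUNT(*)→c](ρ[d/b](S)) ⋈[c=a] S) → 1

== RESULT ==
d | c | b | a
3 | 2 | 3 | 2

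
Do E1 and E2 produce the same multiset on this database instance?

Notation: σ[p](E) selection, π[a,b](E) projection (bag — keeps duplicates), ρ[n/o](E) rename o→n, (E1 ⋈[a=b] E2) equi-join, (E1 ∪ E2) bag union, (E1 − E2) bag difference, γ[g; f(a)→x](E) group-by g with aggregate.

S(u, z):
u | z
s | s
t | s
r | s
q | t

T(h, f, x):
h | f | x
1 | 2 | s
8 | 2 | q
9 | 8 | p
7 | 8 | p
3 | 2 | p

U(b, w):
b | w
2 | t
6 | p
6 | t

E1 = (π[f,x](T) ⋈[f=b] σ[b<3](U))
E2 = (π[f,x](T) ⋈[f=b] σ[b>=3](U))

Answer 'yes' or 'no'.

E1 row counts bottom-up:
  T → 5
  π[f,x](T) → 5
  U → 3
  σ[b<3](U) → 1
  (π[f,x](T) ⋈[f=b] σ[b<3](U)) → 3
E2 row counts bottom-up:
  T → 5
  π[f,x](T) → 5
  U → 3
  σ[b>=3](U) → 2
  (π[f,x](T) ⋈[f=b] σ[b>=3](U)) → 0

E1 result:
f | x | b | w
2 | p | 2 | t
2 | q | 2 | t
2 | s | 2 | t
E2 result:
f | x | b | w
(0 rows)
Witness: (2, 'p', 2, 't') appears 1× in E1 but 0× in E2.

no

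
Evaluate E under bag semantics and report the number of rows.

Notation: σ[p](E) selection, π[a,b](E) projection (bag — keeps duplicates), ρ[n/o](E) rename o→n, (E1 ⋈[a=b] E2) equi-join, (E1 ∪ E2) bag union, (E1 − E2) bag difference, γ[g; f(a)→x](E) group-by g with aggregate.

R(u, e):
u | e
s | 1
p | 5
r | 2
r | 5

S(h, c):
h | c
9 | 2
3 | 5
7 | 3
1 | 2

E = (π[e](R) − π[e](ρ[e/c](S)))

Per-node cardinality:
  R → 4
  π[e](R) → 4
  S → 4
  ρ[e/c](S) → 4
  π[e](ρ[e/c](S)) → 4
  (π[e](R) − π[e](ρ[e/c](S))) → 2

|E| = 2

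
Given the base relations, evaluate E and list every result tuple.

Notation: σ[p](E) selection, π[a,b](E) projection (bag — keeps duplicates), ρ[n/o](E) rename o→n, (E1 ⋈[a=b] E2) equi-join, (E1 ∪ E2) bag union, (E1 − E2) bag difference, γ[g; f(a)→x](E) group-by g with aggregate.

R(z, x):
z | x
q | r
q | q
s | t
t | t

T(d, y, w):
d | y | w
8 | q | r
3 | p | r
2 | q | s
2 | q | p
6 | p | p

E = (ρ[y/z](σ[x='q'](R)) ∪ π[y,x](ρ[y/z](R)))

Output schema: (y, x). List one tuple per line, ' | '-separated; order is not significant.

Subexpression sizes:
  R → 4
  σ[x='q'](R) → 1
  ρ[y/z](σ[x='q'](R)) → 1
  R → 4
  ρ[y/z](R) → 4
  π[y,x](ρ[y/z](R)) → 4
  (ρ[y/z](σ[x='q'](R)) ∪ π[y,x](ρ[y/z](R))) → 5

== RESULT ==
y | x
q | q
q | q
q | r
s | t
t | t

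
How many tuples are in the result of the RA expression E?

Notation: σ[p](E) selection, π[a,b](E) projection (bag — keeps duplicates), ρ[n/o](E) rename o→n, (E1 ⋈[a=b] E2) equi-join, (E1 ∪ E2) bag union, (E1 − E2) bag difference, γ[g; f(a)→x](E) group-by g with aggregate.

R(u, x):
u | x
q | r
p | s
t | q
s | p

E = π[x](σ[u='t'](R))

Per-node cardinality:
  R → 4
  σ[u='t'](R) → 1
  π[x](σ[u='t'](R)) → 1

|E| = 1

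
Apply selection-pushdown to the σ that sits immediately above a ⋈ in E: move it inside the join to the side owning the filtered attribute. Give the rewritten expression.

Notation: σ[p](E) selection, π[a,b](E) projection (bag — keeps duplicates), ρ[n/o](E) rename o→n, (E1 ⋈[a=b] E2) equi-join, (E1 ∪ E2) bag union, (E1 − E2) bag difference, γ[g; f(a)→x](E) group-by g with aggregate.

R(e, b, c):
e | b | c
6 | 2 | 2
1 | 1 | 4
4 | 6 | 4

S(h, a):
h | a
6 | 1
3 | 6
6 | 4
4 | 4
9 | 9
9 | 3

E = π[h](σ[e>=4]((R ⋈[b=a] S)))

σ filters on e, owned by the left side.
E' = π[h]((σ[e>=4](R) ⋈[b=a] S))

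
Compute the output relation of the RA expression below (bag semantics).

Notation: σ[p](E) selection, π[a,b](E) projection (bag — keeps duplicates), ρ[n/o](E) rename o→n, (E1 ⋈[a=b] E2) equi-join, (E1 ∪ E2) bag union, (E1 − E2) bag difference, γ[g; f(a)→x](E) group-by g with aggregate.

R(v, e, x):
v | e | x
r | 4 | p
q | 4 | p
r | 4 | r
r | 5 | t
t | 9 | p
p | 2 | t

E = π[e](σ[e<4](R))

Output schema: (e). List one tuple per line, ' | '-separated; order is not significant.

Subexpression sizes:
  R → 6
  σ[e<4](R) → 1
  π[e](σ[e<4](R)) → 1

== RESULT ==
e
2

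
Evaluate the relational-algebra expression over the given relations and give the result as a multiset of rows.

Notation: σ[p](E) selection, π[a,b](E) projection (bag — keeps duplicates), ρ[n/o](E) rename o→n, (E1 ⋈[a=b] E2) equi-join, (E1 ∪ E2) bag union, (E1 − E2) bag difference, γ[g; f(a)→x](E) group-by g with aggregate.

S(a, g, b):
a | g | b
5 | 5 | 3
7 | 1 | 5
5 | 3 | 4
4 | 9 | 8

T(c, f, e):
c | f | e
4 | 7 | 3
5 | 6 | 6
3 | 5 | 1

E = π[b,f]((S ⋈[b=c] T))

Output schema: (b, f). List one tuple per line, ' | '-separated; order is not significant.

Row counts bottom-up:
  S → 4
  T → 3
  (S ⋈[b=c] T) → 3
  π[b,f]((S ⋈[b=c] T)) → 3

== RESULT ==
b | f
3 | 5
4 | 7
5 | 6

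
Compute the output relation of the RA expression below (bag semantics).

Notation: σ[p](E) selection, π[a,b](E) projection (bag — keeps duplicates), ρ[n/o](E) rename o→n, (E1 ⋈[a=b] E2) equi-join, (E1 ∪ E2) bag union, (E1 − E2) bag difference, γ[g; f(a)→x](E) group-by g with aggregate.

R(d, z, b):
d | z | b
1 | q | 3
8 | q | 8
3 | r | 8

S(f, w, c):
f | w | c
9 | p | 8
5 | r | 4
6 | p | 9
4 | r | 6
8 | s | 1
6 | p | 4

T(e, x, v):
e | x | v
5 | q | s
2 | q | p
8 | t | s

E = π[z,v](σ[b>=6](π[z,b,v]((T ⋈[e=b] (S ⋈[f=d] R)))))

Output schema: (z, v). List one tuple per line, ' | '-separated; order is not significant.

Per-node cardinality:
  T → 3
  S → 6
  R → 3
  (S ⋈[f=d] R) → 1
  (T ⋈[e=b] (S ⋈[f=d] R)) → 1
  π[z,b,v]((T ⋈[e=b] (S ⋈[f=d] R))) → 1
  σ[b>=6](π[z,b,v]((T ⋈[e=b] (S ⋈[f=d] R)))) → 1
  π[z,v](σ[b>=6](π[z,b,v]((T ⋈[e=b] (S ⋈[f=d] R))))) → 1

== RESULT ==
z | v
q | s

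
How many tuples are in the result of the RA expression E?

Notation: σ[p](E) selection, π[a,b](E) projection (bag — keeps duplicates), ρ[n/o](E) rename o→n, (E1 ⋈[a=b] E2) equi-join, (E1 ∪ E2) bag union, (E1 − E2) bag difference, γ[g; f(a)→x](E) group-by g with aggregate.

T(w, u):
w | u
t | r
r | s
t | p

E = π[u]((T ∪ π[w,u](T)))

Subexpression sizes:
  T → 3
  T → 3
  π[w,u](T) → 3
  (T ∪ π[w,u](T)) → 6
  π[u]((T ∪ π[w,u](T))) → 6

|E| = 6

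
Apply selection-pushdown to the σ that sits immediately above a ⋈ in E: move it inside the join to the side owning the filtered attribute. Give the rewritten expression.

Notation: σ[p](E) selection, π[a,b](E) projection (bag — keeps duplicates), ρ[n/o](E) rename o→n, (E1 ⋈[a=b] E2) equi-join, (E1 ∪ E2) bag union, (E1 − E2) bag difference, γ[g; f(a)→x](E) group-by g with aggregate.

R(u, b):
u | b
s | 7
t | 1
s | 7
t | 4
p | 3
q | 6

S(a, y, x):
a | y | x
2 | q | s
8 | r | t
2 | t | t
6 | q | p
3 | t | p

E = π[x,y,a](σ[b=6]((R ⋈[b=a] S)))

σ filters on b, owned by the left side.
E' = π[x,y,a]((σ[b=6](R) ⋈[b=a] S))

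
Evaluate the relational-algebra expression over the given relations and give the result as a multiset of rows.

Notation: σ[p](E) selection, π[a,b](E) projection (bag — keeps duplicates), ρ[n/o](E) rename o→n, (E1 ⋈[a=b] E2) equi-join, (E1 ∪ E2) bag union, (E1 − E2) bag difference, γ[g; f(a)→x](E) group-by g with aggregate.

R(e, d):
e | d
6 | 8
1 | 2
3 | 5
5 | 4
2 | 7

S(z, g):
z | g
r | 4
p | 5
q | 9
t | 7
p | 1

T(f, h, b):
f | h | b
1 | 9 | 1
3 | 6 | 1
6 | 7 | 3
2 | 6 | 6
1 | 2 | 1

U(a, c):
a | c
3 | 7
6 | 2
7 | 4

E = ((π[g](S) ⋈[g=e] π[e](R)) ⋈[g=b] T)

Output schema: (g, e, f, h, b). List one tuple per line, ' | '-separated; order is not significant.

Stepwise |·|:
  S → 5
  π[g](S) → 5
  R → 5
  π[e](R) → 5
  (π[g](S) ⋈[g=e] π[e](R)) → 2
  T → 5
  ((π[g](S) ⋈[g=e] π[e](R)) ⋈[g=b] T) → 3

== RESULT ==
g | e | f | h | b
1 | 1 | 1 | 2 | 1
1 | 1 | 1 | 9 | 1
1 | 1 | 3 | 6 | 1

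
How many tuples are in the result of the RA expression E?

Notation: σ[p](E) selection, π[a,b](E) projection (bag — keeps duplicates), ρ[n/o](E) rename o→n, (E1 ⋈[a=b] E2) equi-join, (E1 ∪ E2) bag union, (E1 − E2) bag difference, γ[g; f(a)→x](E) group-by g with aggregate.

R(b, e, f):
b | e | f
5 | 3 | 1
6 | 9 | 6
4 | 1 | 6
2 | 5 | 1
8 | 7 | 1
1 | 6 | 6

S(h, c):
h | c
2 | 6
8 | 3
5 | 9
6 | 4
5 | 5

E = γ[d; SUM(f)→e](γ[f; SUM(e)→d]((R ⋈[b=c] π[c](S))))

Subexpression sizes:
  R → 6
  S → 5
  π[c](S) → 5
  (R ⋈[b=c] π[c](S)) → 3
  γ[f; SUM(e)→d]((R ⋈[b=c] π[c](S))) → 2
  γ[d; SUM(f)→e](γ[f; SUM(e)→d]((R ⋈[b=c] π[c](S)))) → 2

|E| = 2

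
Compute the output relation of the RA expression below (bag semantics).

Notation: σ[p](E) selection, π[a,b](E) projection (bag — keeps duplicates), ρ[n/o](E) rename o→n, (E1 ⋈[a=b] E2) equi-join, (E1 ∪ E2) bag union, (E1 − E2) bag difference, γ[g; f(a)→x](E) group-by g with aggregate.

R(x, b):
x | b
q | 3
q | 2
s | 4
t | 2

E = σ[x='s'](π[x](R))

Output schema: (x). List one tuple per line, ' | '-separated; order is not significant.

Per-node cardinality:
  R → 4
  π[x](R) → 4
  σ[x='s'](π[x](R)) → 1

== RESULT ==
x
s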